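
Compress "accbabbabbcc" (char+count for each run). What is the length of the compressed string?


Input: accbabbabbcc
Runs:
  'a' x 1 => "a1"
  'c' x 2 => "c2"
  'b' x 1 => "b1"
  'a' x 1 => "a1"
  'b' x 2 => "b2"
  'a' x 1 => "a1"
  'b' x 2 => "b2"
  'c' x 2 => "c2"
Compressed: "a1c2b1a1b2a1b2c2"
Compressed length: 16

16


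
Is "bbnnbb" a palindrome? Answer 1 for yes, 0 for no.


Input: bbnnbb
Reversed: bbnnbb
  Compare pos 0 ('b') with pos 5 ('b'): match
  Compare pos 1 ('b') with pos 4 ('b'): match
  Compare pos 2 ('n') with pos 3 ('n'): match
Result: palindrome

1


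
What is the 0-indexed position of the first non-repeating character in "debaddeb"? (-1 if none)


Input: debaddeb
Character frequencies:
  'a': 1
  'b': 2
  'd': 3
  'e': 2
Scanning left to right for freq == 1:
  Position 0 ('d'): freq=3, skip
  Position 1 ('e'): freq=2, skip
  Position 2 ('b'): freq=2, skip
  Position 3 ('a'): unique! => answer = 3

3


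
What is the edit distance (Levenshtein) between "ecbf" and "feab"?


Computing edit distance: "ecbf" -> "feab"
DP table:
           f    e    a    b
      0    1    2    3    4
  e   1    1    1    2    3
  c   2    2    2    2    3
  b   3    3    3    3    2
  f   4    3    4    4    3
Edit distance = dp[4][4] = 3

3


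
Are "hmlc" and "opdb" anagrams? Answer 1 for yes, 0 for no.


Strings: "hmlc", "opdb"
Sorted first:  chlm
Sorted second: bdop
Differ at position 0: 'c' vs 'b' => not anagrams

0


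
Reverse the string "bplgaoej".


Input: bplgaoej
Reading characters right to left:
  Position 7: 'j'
  Position 6: 'e'
  Position 5: 'o'
  Position 4: 'a'
  Position 3: 'g'
  Position 2: 'l'
  Position 1: 'p'
  Position 0: 'b'
Reversed: jeoaglpb

jeoaglpb


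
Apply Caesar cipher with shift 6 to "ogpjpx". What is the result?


Caesar cipher: shift "ogpjpx" by 6
  'o' (pos 14) + 6 = pos 20 = 'u'
  'g' (pos 6) + 6 = pos 12 = 'm'
  'p' (pos 15) + 6 = pos 21 = 'v'
  'j' (pos 9) + 6 = pos 15 = 'p'
  'p' (pos 15) + 6 = pos 21 = 'v'
  'x' (pos 23) + 6 = pos 3 = 'd'
Result: umvpvd

umvpvd


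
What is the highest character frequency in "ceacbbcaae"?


Input: ceacbbcaae
Character counts:
  'a': 3
  'b': 2
  'c': 3
  'e': 2
Maximum frequency: 3

3


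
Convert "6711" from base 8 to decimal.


Input: "6711" in base 8
Positional expansion:
  Digit '6' (value 6) x 8^3 = 3072
  Digit '7' (value 7) x 8^2 = 448
  Digit '1' (value 1) x 8^1 = 8
  Digit '1' (value 1) x 8^0 = 1
Sum = 3529

3529


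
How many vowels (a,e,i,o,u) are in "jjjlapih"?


Input: jjjlapih
Checking each character:
  'j' at position 0: consonant
  'j' at position 1: consonant
  'j' at position 2: consonant
  'l' at position 3: consonant
  'a' at position 4: vowel (running total: 1)
  'p' at position 5: consonant
  'i' at position 6: vowel (running total: 2)
  'h' at position 7: consonant
Total vowels: 2

2


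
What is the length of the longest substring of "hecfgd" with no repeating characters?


Input: "hecfgd"
Sliding window (track last position of each char):
  Position 0 ('h'): window [0,0] length 1 -- new best
  Position 1 ('e'): window [0,1] length 2 -- new best
  Position 2 ('c'): window [0,2] length 3 -- new best
  Position 3 ('f'): window [0,3] length 4 -- new best
  Position 4 ('g'): window [0,4] length 5 -- new best
  Position 5 ('d'): window [0,5] length 6 -- new best
Longest substring with no repeats: "hecfgd" with length 6

6


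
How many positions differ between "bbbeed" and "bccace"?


Comparing "bbbeed" and "bccace" position by position:
  Position 0: 'b' vs 'b' => same
  Position 1: 'b' vs 'c' => DIFFER
  Position 2: 'b' vs 'c' => DIFFER
  Position 3: 'e' vs 'a' => DIFFER
  Position 4: 'e' vs 'c' => DIFFER
  Position 5: 'd' vs 'e' => DIFFER
Positions that differ: 5

5


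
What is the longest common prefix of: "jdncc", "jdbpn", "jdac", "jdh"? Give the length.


Words: jdncc, jdbpn, jdac, jdh
  Position 0: all 'j' => match
  Position 1: all 'd' => match
  Position 2: ('n', 'b', 'a', 'h') => mismatch, stop
LCP = "jd" (length 2)

2


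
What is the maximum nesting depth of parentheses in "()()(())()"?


Input: "()()(())()"
Tracking depth:
  Position 0 '(': depth becomes 1
  Position 1 ')': depth becomes 0
  Position 2 '(': depth becomes 1
  Position 3 ')': depth becomes 0
  Position 4 '(': depth becomes 1
  Position 5 '(': depth becomes 2
  Position 6 ')': depth becomes 1
  Position 7 ')': depth becomes 0
  Position 8 '(': depth becomes 1
  Position 9 ')': depth becomes 0
Maximum depth reached: 2

2


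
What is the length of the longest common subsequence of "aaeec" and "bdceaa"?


LCS of "aaeec" and "bdceaa"
DP table:
           b    d    c    e    a    a
      0    0    0    0    0    0    0
  a   0    0    0    0    0    1    1
  a   0    0    0    0    0    1    2
  e   0    0    0    0    1    1    2
  e   0    0    0    0    1    1    2
  c   0    0    0    1    1    1    2
LCS length = dp[5][6] = 2

2


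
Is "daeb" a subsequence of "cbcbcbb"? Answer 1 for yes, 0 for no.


Check if "daeb" is a subsequence of "cbcbcbb"
Greedy scan:
  Position 0 ('c'): no match needed
  Position 1 ('b'): no match needed
  Position 2 ('c'): no match needed
  Position 3 ('b'): no match needed
  Position 4 ('c'): no match needed
  Position 5 ('b'): no match needed
  Position 6 ('b'): no match needed
Only matched 0/4 characters => not a subsequence

0


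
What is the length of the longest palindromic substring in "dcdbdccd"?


Input: "dcdbdccd"
Checking substrings for palindromes:
  [1:6] "cdbdc" (len 5) => palindrome
  [4:8] "dccd" (len 4) => palindrome
  [0:3] "dcd" (len 3) => palindrome
  [2:5] "dbd" (len 3) => palindrome
  [5:7] "cc" (len 2) => palindrome
Longest palindromic substring: "cdbdc" with length 5

5


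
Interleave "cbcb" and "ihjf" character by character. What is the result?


Interleaving "cbcb" and "ihjf":
  Position 0: 'c' from first, 'i' from second => "ci"
  Position 1: 'b' from first, 'h' from second => "bh"
  Position 2: 'c' from first, 'j' from second => "cj"
  Position 3: 'b' from first, 'f' from second => "bf"
Result: cibhcjbf

cibhcjbf


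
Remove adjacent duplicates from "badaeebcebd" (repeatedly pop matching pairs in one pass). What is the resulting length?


Input: badaeebcebd
Stack-based adjacent duplicate removal:
  Read 'b': push. Stack: b
  Read 'a': push. Stack: ba
  Read 'd': push. Stack: bad
  Read 'a': push. Stack: bada
  Read 'e': push. Stack: badae
  Read 'e': matches stack top 'e' => pop. Stack: bada
  Read 'b': push. Stack: badab
  Read 'c': push. Stack: badabc
  Read 'e': push. Stack: badabce
  Read 'b': push. Stack: badabceb
  Read 'd': push. Stack: badabcebd
Final stack: "badabcebd" (length 9)

9


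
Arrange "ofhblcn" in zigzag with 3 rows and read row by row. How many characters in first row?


Zigzag "ofhblcn" into 3 rows:
Placing characters:
  'o' => row 0
  'f' => row 1
  'h' => row 2
  'b' => row 1
  'l' => row 0
  'c' => row 1
  'n' => row 2
Rows:
  Row 0: "ol"
  Row 1: "fbc"
  Row 2: "hn"
First row length: 2

2


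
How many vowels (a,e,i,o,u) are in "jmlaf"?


Input: jmlaf
Checking each character:
  'j' at position 0: consonant
  'm' at position 1: consonant
  'l' at position 2: consonant
  'a' at position 3: vowel (running total: 1)
  'f' at position 4: consonant
Total vowels: 1

1


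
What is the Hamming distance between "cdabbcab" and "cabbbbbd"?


Comparing "cdabbcab" and "cabbbbbd" position by position:
  Position 0: 'c' vs 'c' => same
  Position 1: 'd' vs 'a' => differ
  Position 2: 'a' vs 'b' => differ
  Position 3: 'b' vs 'b' => same
  Position 4: 'b' vs 'b' => same
  Position 5: 'c' vs 'b' => differ
  Position 6: 'a' vs 'b' => differ
  Position 7: 'b' vs 'd' => differ
Total differences (Hamming distance): 5

5


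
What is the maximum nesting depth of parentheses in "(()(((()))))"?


Input: "(()(((()))))"
Tracking depth:
  Position 0 '(': depth becomes 1
  Position 1 '(': depth becomes 2
  Position 2 ')': depth becomes 1
  Position 3 '(': depth becomes 2
  Position 4 '(': depth becomes 3
  Position 5 '(': depth becomes 4
  Position 6 '(': depth becomes 5
  Position 7 ')': depth becomes 4
  Position 8 ')': depth becomes 3
  Position 9 ')': depth becomes 2
  Position 10 ')': depth becomes 1
  Position 11 ')': depth becomes 0
Maximum depth reached: 5

5


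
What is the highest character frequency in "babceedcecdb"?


Input: babceedcecdb
Character counts:
  'a': 1
  'b': 3
  'c': 3
  'd': 2
  'e': 3
Maximum frequency: 3

3


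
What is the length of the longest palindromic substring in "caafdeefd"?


Input: "caafdeefd"
Checking substrings for palindromes:
  [1:3] "aa" (len 2) => palindrome
  [5:7] "ee" (len 2) => palindrome
Longest palindromic substring: "aa" with length 2

2


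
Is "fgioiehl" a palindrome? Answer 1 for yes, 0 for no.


Input: fgioiehl
Reversed: lheioigf
  Compare pos 0 ('f') with pos 7 ('l'): MISMATCH
  Compare pos 1 ('g') with pos 6 ('h'): MISMATCH
  Compare pos 2 ('i') with pos 5 ('e'): MISMATCH
  Compare pos 3 ('o') with pos 4 ('i'): MISMATCH
Result: not a palindrome

0


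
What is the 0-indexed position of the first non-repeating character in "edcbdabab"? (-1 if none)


Input: edcbdabab
Character frequencies:
  'a': 2
  'b': 3
  'c': 1
  'd': 2
  'e': 1
Scanning left to right for freq == 1:
  Position 0 ('e'): unique! => answer = 0

0


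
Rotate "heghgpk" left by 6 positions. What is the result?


Input: "heghgpk", rotate left by 6
First 6 characters: "heghgp"
Remaining characters: "k"
Concatenate remaining + first: "k" + "heghgp" = "kheghgp"

kheghgp


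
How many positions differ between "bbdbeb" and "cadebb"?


Comparing "bbdbeb" and "cadebb" position by position:
  Position 0: 'b' vs 'c' => DIFFER
  Position 1: 'b' vs 'a' => DIFFER
  Position 2: 'd' vs 'd' => same
  Position 3: 'b' vs 'e' => DIFFER
  Position 4: 'e' vs 'b' => DIFFER
  Position 5: 'b' vs 'b' => same
Positions that differ: 4

4


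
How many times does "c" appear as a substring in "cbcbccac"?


Searching for "c" in "cbcbccac"
Scanning each position:
  Position 0: "c" => MATCH
  Position 1: "b" => no
  Position 2: "c" => MATCH
  Position 3: "b" => no
  Position 4: "c" => MATCH
  Position 5: "c" => MATCH
  Position 6: "a" => no
  Position 7: "c" => MATCH
Total occurrences: 5

5


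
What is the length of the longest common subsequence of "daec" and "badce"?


LCS of "daec" and "badce"
DP table:
           b    a    d    c    e
      0    0    0    0    0    0
  d   0    0    0    1    1    1
  a   0    0    1    1    1    1
  e   0    0    1    1    1    2
  c   0    0    1    1    2    2
LCS length = dp[4][5] = 2

2


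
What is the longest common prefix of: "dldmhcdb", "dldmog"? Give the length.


Words: dldmhcdb, dldmog
  Position 0: all 'd' => match
  Position 1: all 'l' => match
  Position 2: all 'd' => match
  Position 3: all 'm' => match
  Position 4: ('h', 'o') => mismatch, stop
LCP = "dldm" (length 4)

4


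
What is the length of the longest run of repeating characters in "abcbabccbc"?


Input: "abcbabccbc"
Scanning for longest run:
  Position 1 ('b'): new char, reset run to 1
  Position 2 ('c'): new char, reset run to 1
  Position 3 ('b'): new char, reset run to 1
  Position 4 ('a'): new char, reset run to 1
  Position 5 ('b'): new char, reset run to 1
  Position 6 ('c'): new char, reset run to 1
  Position 7 ('c'): continues run of 'c', length=2
  Position 8 ('b'): new char, reset run to 1
  Position 9 ('c'): new char, reset run to 1
Longest run: 'c' with length 2

2


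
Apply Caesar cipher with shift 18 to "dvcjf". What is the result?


Caesar cipher: shift "dvcjf" by 18
  'd' (pos 3) + 18 = pos 21 = 'v'
  'v' (pos 21) + 18 = pos 13 = 'n'
  'c' (pos 2) + 18 = pos 20 = 'u'
  'j' (pos 9) + 18 = pos 1 = 'b'
  'f' (pos 5) + 18 = pos 23 = 'x'
Result: vnubx

vnubx


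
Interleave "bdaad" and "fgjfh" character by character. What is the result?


Interleaving "bdaad" and "fgjfh":
  Position 0: 'b' from first, 'f' from second => "bf"
  Position 1: 'd' from first, 'g' from second => "dg"
  Position 2: 'a' from first, 'j' from second => "aj"
  Position 3: 'a' from first, 'f' from second => "af"
  Position 4: 'd' from first, 'h' from second => "dh"
Result: bfdgajafdh

bfdgajafdh


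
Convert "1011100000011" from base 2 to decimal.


Input: "1011100000011" in base 2
Positional expansion:
  Digit '1' (value 1) x 2^12 = 4096
  Digit '0' (value 0) x 2^11 = 0
  Digit '1' (value 1) x 2^10 = 1024
  Digit '1' (value 1) x 2^9 = 512
  Digit '1' (value 1) x 2^8 = 256
  Digit '0' (value 0) x 2^7 = 0
  Digit '0' (value 0) x 2^6 = 0
  Digit '0' (value 0) x 2^5 = 0
  Digit '0' (value 0) x 2^4 = 0
  Digit '0' (value 0) x 2^3 = 0
  Digit '0' (value 0) x 2^2 = 0
  Digit '1' (value 1) x 2^1 = 2
  Digit '1' (value 1) x 2^0 = 1
Sum = 5891

5891


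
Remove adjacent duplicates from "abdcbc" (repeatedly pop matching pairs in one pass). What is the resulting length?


Input: abdcbc
Stack-based adjacent duplicate removal:
  Read 'a': push. Stack: a
  Read 'b': push. Stack: ab
  Read 'd': push. Stack: abd
  Read 'c': push. Stack: abdc
  Read 'b': push. Stack: abdcb
  Read 'c': push. Stack: abdcbc
Final stack: "abdcbc" (length 6)

6


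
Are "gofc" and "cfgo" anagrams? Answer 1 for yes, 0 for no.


Strings: "gofc", "cfgo"
Sorted first:  cfgo
Sorted second: cfgo
Sorted forms match => anagrams

1


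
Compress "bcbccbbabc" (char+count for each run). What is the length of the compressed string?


Input: bcbccbbabc
Runs:
  'b' x 1 => "b1"
  'c' x 1 => "c1"
  'b' x 1 => "b1"
  'c' x 2 => "c2"
  'b' x 2 => "b2"
  'a' x 1 => "a1"
  'b' x 1 => "b1"
  'c' x 1 => "c1"
Compressed: "b1c1b1c2b2a1b1c1"
Compressed length: 16

16


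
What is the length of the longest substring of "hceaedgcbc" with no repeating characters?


Input: "hceaedgcbc"
Sliding window (track last position of each char):
  Position 0 ('h'): window [0,0] length 1 -- new best
  Position 1 ('c'): window [0,1] length 2 -- new best
  Position 2 ('e'): window [0,2] length 3 -- new best
  Position 3 ('a'): window [0,3] length 4 -- new best
  Position 4 ('e'): repeat (last at 2), move window start to 3
  Position 4 ('e'): window [3,4] length 2
  Position 5 ('d'): window [3,5] length 3
  Position 6 ('g'): window [3,6] length 4
  Position 7 ('c'): window [3,7] length 5 -- new best
  Position 8 ('b'): window [3,8] length 6 -- new best
  Position 9 ('c'): repeat (last at 7), move window start to 8
  Position 9 ('c'): window [8,9] length 2
Longest substring with no repeats: "aedgcb" with length 6

6


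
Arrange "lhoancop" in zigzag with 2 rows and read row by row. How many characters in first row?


Zigzag "lhoancop" into 2 rows:
Placing characters:
  'l' => row 0
  'h' => row 1
  'o' => row 0
  'a' => row 1
  'n' => row 0
  'c' => row 1
  'o' => row 0
  'p' => row 1
Rows:
  Row 0: "lono"
  Row 1: "hacp"
First row length: 4

4


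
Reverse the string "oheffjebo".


Input: oheffjebo
Reading characters right to left:
  Position 8: 'o'
  Position 7: 'b'
  Position 6: 'e'
  Position 5: 'j'
  Position 4: 'f'
  Position 3: 'f'
  Position 2: 'e'
  Position 1: 'h'
  Position 0: 'o'
Reversed: obejffeho

obejffeho


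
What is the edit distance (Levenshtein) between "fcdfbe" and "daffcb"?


Computing edit distance: "fcdfbe" -> "daffcb"
DP table:
           d    a    f    f    c    b
      0    1    2    3    4    5    6
  f   1    1    2    2    3    4    5
  c   2    2    2    3    3    3    4
  d   3    2    3    3    4    4    4
  f   4    3    3    3    3    4    5
  b   5    4    4    4    4    4    4
  e   6    5    5    5    5    5    5
Edit distance = dp[6][6] = 5

5


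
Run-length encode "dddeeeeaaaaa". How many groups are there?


Input: dddeeeeaaaaa
Scanning for consecutive runs:
  Group 1: 'd' x 3 (positions 0-2)
  Group 2: 'e' x 4 (positions 3-6)
  Group 3: 'a' x 5 (positions 7-11)
Total groups: 3

3


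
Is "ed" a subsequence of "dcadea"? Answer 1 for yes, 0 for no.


Check if "ed" is a subsequence of "dcadea"
Greedy scan:
  Position 0 ('d'): no match needed
  Position 1 ('c'): no match needed
  Position 2 ('a'): no match needed
  Position 3 ('d'): no match needed
  Position 4 ('e'): matches sub[0] = 'e'
  Position 5 ('a'): no match needed
Only matched 1/2 characters => not a subsequence

0


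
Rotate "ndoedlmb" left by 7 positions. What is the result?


Input: "ndoedlmb", rotate left by 7
First 7 characters: "ndoedlm"
Remaining characters: "b"
Concatenate remaining + first: "b" + "ndoedlm" = "bndoedlm"

bndoedlm


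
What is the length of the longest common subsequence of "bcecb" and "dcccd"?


LCS of "bcecb" and "dcccd"
DP table:
           d    c    c    c    d
      0    0    0    0    0    0
  b   0    0    0    0    0    0
  c   0    0    1    1    1    1
  e   0    0    1    1    1    1
  c   0    0    1    2    2    2
  b   0    0    1    2    2    2
LCS length = dp[5][5] = 2

2


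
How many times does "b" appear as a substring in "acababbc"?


Searching for "b" in "acababbc"
Scanning each position:
  Position 0: "a" => no
  Position 1: "c" => no
  Position 2: "a" => no
  Position 3: "b" => MATCH
  Position 4: "a" => no
  Position 5: "b" => MATCH
  Position 6: "b" => MATCH
  Position 7: "c" => no
Total occurrences: 3

3


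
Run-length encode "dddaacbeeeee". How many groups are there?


Input: dddaacbeeeee
Scanning for consecutive runs:
  Group 1: 'd' x 3 (positions 0-2)
  Group 2: 'a' x 2 (positions 3-4)
  Group 3: 'c' x 1 (positions 5-5)
  Group 4: 'b' x 1 (positions 6-6)
  Group 5: 'e' x 5 (positions 7-11)
Total groups: 5

5


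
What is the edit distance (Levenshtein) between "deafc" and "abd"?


Computing edit distance: "deafc" -> "abd"
DP table:
           a    b    d
      0    1    2    3
  d   1    1    2    2
  e   2    2    2    3
  a   3    2    3    3
  f   4    3    3    4
  c   5    4    4    4
Edit distance = dp[5][3] = 4

4


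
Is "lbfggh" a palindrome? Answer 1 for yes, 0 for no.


Input: lbfggh
Reversed: hggfbl
  Compare pos 0 ('l') with pos 5 ('h'): MISMATCH
  Compare pos 1 ('b') with pos 4 ('g'): MISMATCH
  Compare pos 2 ('f') with pos 3 ('g'): MISMATCH
Result: not a palindrome

0


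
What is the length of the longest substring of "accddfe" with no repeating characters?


Input: "accddfe"
Sliding window (track last position of each char):
  Position 0 ('a'): window [0,0] length 1 -- new best
  Position 1 ('c'): window [0,1] length 2 -- new best
  Position 2 ('c'): repeat (last at 1), move window start to 2
  Position 2 ('c'): window [2,2] length 1
  Position 3 ('d'): window [2,3] length 2
  Position 4 ('d'): repeat (last at 3), move window start to 4
  Position 4 ('d'): window [4,4] length 1
  Position 5 ('f'): window [4,5] length 2
  Position 6 ('e'): window [4,6] length 3 -- new best
Longest substring with no repeats: "dfe" with length 3

3


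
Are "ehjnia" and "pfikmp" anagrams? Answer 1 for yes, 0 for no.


Strings: "ehjnia", "pfikmp"
Sorted first:  aehijn
Sorted second: fikmpp
Differ at position 0: 'a' vs 'f' => not anagrams

0


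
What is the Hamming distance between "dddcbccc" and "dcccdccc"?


Comparing "dddcbccc" and "dcccdccc" position by position:
  Position 0: 'd' vs 'd' => same
  Position 1: 'd' vs 'c' => differ
  Position 2: 'd' vs 'c' => differ
  Position 3: 'c' vs 'c' => same
  Position 4: 'b' vs 'd' => differ
  Position 5: 'c' vs 'c' => same
  Position 6: 'c' vs 'c' => same
  Position 7: 'c' vs 'c' => same
Total differences (Hamming distance): 3

3


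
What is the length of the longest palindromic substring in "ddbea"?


Input: "ddbea"
Checking substrings for palindromes:
  [0:2] "dd" (len 2) => palindrome
Longest palindromic substring: "dd" with length 2

2


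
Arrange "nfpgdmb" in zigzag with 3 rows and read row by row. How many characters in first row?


Zigzag "nfpgdmb" into 3 rows:
Placing characters:
  'n' => row 0
  'f' => row 1
  'p' => row 2
  'g' => row 1
  'd' => row 0
  'm' => row 1
  'b' => row 2
Rows:
  Row 0: "nd"
  Row 1: "fgm"
  Row 2: "pb"
First row length: 2

2


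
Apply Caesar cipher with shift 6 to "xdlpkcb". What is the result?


Caesar cipher: shift "xdlpkcb" by 6
  'x' (pos 23) + 6 = pos 3 = 'd'
  'd' (pos 3) + 6 = pos 9 = 'j'
  'l' (pos 11) + 6 = pos 17 = 'r'
  'p' (pos 15) + 6 = pos 21 = 'v'
  'k' (pos 10) + 6 = pos 16 = 'q'
  'c' (pos 2) + 6 = pos 8 = 'i'
  'b' (pos 1) + 6 = pos 7 = 'h'
Result: djrvqih

djrvqih


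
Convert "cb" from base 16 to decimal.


Input: "cb" in base 16
Positional expansion:
  Digit 'c' (value 12) x 16^1 = 192
  Digit 'b' (value 11) x 16^0 = 11
Sum = 203

203


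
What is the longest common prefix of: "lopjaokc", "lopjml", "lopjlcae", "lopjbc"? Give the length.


Words: lopjaokc, lopjml, lopjlcae, lopjbc
  Position 0: all 'l' => match
  Position 1: all 'o' => match
  Position 2: all 'p' => match
  Position 3: all 'j' => match
  Position 4: ('a', 'm', 'l', 'b') => mismatch, stop
LCP = "lopj" (length 4)

4


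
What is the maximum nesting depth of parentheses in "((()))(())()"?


Input: "((()))(())()"
Tracking depth:
  Position 0 '(': depth becomes 1
  Position 1 '(': depth becomes 2
  Position 2 '(': depth becomes 3
  Position 3 ')': depth becomes 2
  Position 4 ')': depth becomes 1
  Position 5 ')': depth becomes 0
  Position 6 '(': depth becomes 1
  Position 7 '(': depth becomes 2
  Position 8 ')': depth becomes 1
  Position 9 ')': depth becomes 0
  Position 10 '(': depth becomes 1
  Position 11 ')': depth becomes 0
Maximum depth reached: 3

3


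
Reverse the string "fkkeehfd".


Input: fkkeehfd
Reading characters right to left:
  Position 7: 'd'
  Position 6: 'f'
  Position 5: 'h'
  Position 4: 'e'
  Position 3: 'e'
  Position 2: 'k'
  Position 1: 'k'
  Position 0: 'f'
Reversed: dfheekkf

dfheekkf


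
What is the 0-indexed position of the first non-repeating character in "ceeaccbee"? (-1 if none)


Input: ceeaccbee
Character frequencies:
  'a': 1
  'b': 1
  'c': 3
  'e': 4
Scanning left to right for freq == 1:
  Position 0 ('c'): freq=3, skip
  Position 1 ('e'): freq=4, skip
  Position 2 ('e'): freq=4, skip
  Position 3 ('a'): unique! => answer = 3

3


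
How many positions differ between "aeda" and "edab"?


Comparing "aeda" and "edab" position by position:
  Position 0: 'a' vs 'e' => DIFFER
  Position 1: 'e' vs 'd' => DIFFER
  Position 2: 'd' vs 'a' => DIFFER
  Position 3: 'a' vs 'b' => DIFFER
Positions that differ: 4

4


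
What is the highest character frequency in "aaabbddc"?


Input: aaabbddc
Character counts:
  'a': 3
  'b': 2
  'c': 1
  'd': 2
Maximum frequency: 3

3


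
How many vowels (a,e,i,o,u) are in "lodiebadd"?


Input: lodiebadd
Checking each character:
  'l' at position 0: consonant
  'o' at position 1: vowel (running total: 1)
  'd' at position 2: consonant
  'i' at position 3: vowel (running total: 2)
  'e' at position 4: vowel (running total: 3)
  'b' at position 5: consonant
  'a' at position 6: vowel (running total: 4)
  'd' at position 7: consonant
  'd' at position 8: consonant
Total vowels: 4

4


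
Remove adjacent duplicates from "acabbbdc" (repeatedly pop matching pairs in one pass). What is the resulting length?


Input: acabbbdc
Stack-based adjacent duplicate removal:
  Read 'a': push. Stack: a
  Read 'c': push. Stack: ac
  Read 'a': push. Stack: aca
  Read 'b': push. Stack: acab
  Read 'b': matches stack top 'b' => pop. Stack: aca
  Read 'b': push. Stack: acab
  Read 'd': push. Stack: acabd
  Read 'c': push. Stack: acabdc
Final stack: "acabdc" (length 6)

6


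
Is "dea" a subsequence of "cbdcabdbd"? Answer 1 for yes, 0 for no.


Check if "dea" is a subsequence of "cbdcabdbd"
Greedy scan:
  Position 0 ('c'): no match needed
  Position 1 ('b'): no match needed
  Position 2 ('d'): matches sub[0] = 'd'
  Position 3 ('c'): no match needed
  Position 4 ('a'): no match needed
  Position 5 ('b'): no match needed
  Position 6 ('d'): no match needed
  Position 7 ('b'): no match needed
  Position 8 ('d'): no match needed
Only matched 1/3 characters => not a subsequence

0


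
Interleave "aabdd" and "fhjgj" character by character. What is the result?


Interleaving "aabdd" and "fhjgj":
  Position 0: 'a' from first, 'f' from second => "af"
  Position 1: 'a' from first, 'h' from second => "ah"
  Position 2: 'b' from first, 'j' from second => "bj"
  Position 3: 'd' from first, 'g' from second => "dg"
  Position 4: 'd' from first, 'j' from second => "dj"
Result: afahbjdgdj

afahbjdgdj


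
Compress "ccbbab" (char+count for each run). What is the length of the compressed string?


Input: ccbbab
Runs:
  'c' x 2 => "c2"
  'b' x 2 => "b2"
  'a' x 1 => "a1"
  'b' x 1 => "b1"
Compressed: "c2b2a1b1"
Compressed length: 8

8


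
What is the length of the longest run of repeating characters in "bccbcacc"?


Input: "bccbcacc"
Scanning for longest run:
  Position 1 ('c'): new char, reset run to 1
  Position 2 ('c'): continues run of 'c', length=2
  Position 3 ('b'): new char, reset run to 1
  Position 4 ('c'): new char, reset run to 1
  Position 5 ('a'): new char, reset run to 1
  Position 6 ('c'): new char, reset run to 1
  Position 7 ('c'): continues run of 'c', length=2
Longest run: 'c' with length 2

2


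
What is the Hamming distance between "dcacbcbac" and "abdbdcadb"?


Comparing "dcacbcbac" and "abdbdcadb" position by position:
  Position 0: 'd' vs 'a' => differ
  Position 1: 'c' vs 'b' => differ
  Position 2: 'a' vs 'd' => differ
  Position 3: 'c' vs 'b' => differ
  Position 4: 'b' vs 'd' => differ
  Position 5: 'c' vs 'c' => same
  Position 6: 'b' vs 'a' => differ
  Position 7: 'a' vs 'd' => differ
  Position 8: 'c' vs 'b' => differ
Total differences (Hamming distance): 8

8


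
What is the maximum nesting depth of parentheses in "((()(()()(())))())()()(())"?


Input: "((()(()()(())))())()()(())"
Tracking depth:
  Position 0 '(': depth becomes 1
  Position 1 '(': depth becomes 2
  Position 2 '(': depth becomes 3
  Position 3 ')': depth becomes 2
  Position 4 '(': depth becomes 3
  Position 5 '(': depth becomes 4
  Position 6 ')': depth becomes 3
  Position 7 '(': depth becomes 4
  Position 8 ')': depth becomes 3
  Position 9 '(': depth becomes 4
  Position 10 '(': depth becomes 5
  Position 11 ')': depth becomes 4
  Position 12 ')': depth becomes 3
  Position 13 ')': depth becomes 2
  Position 14 ')': depth becomes 1
  Position 15 '(': depth becomes 2
  Position 16 ')': depth becomes 1
  Position 17 ')': depth becomes 0
  Position 18 '(': depth becomes 1
  Position 19 ')': depth becomes 0
  Position 20 '(': depth becomes 1
  Position 21 ')': depth becomes 0
  Position 22 '(': depth becomes 1
  Position 23 '(': depth becomes 2
  Position 24 ')': depth becomes 1
  Position 25 ')': depth becomes 0
Maximum depth reached: 5

5


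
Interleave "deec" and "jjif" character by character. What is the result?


Interleaving "deec" and "jjif":
  Position 0: 'd' from first, 'j' from second => "dj"
  Position 1: 'e' from first, 'j' from second => "ej"
  Position 2: 'e' from first, 'i' from second => "ei"
  Position 3: 'c' from first, 'f' from second => "cf"
Result: djejeicf

djejeicf


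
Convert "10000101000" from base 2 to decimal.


Input: "10000101000" in base 2
Positional expansion:
  Digit '1' (value 1) x 2^10 = 1024
  Digit '0' (value 0) x 2^9 = 0
  Digit '0' (value 0) x 2^8 = 0
  Digit '0' (value 0) x 2^7 = 0
  Digit '0' (value 0) x 2^6 = 0
  Digit '1' (value 1) x 2^5 = 32
  Digit '0' (value 0) x 2^4 = 0
  Digit '1' (value 1) x 2^3 = 8
  Digit '0' (value 0) x 2^2 = 0
  Digit '0' (value 0) x 2^1 = 0
  Digit '0' (value 0) x 2^0 = 0
Sum = 1064

1064


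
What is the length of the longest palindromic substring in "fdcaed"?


Input: "fdcaed"
Checking substrings for palindromes:
  No multi-char palindromic substrings found
Longest palindromic substring: "f" with length 1

1


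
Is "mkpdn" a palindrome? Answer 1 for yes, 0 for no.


Input: mkpdn
Reversed: ndpkm
  Compare pos 0 ('m') with pos 4 ('n'): MISMATCH
  Compare pos 1 ('k') with pos 3 ('d'): MISMATCH
Result: not a palindrome

0


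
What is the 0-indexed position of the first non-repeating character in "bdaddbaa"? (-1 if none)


Input: bdaddbaa
Character frequencies:
  'a': 3
  'b': 2
  'd': 3
Scanning left to right for freq == 1:
  Position 0 ('b'): freq=2, skip
  Position 1 ('d'): freq=3, skip
  Position 2 ('a'): freq=3, skip
  Position 3 ('d'): freq=3, skip
  Position 4 ('d'): freq=3, skip
  Position 5 ('b'): freq=2, skip
  Position 6 ('a'): freq=3, skip
  Position 7 ('a'): freq=3, skip
  No unique character found => answer = -1

-1


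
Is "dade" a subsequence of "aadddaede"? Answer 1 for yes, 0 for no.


Check if "dade" is a subsequence of "aadddaede"
Greedy scan:
  Position 0 ('a'): no match needed
  Position 1 ('a'): no match needed
  Position 2 ('d'): matches sub[0] = 'd'
  Position 3 ('d'): no match needed
  Position 4 ('d'): no match needed
  Position 5 ('a'): matches sub[1] = 'a'
  Position 6 ('e'): no match needed
  Position 7 ('d'): matches sub[2] = 'd'
  Position 8 ('e'): matches sub[3] = 'e'
All 4 characters matched => is a subsequence

1


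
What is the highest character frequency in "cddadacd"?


Input: cddadacd
Character counts:
  'a': 2
  'c': 2
  'd': 4
Maximum frequency: 4

4


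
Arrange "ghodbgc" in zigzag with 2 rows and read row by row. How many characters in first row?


Zigzag "ghodbgc" into 2 rows:
Placing characters:
  'g' => row 0
  'h' => row 1
  'o' => row 0
  'd' => row 1
  'b' => row 0
  'g' => row 1
  'c' => row 0
Rows:
  Row 0: "gobc"
  Row 1: "hdg"
First row length: 4

4


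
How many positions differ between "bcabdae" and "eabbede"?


Comparing "bcabdae" and "eabbede" position by position:
  Position 0: 'b' vs 'e' => DIFFER
  Position 1: 'c' vs 'a' => DIFFER
  Position 2: 'a' vs 'b' => DIFFER
  Position 3: 'b' vs 'b' => same
  Position 4: 'd' vs 'e' => DIFFER
  Position 5: 'a' vs 'd' => DIFFER
  Position 6: 'e' vs 'e' => same
Positions that differ: 5

5


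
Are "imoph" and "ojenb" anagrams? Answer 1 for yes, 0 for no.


Strings: "imoph", "ojenb"
Sorted first:  himop
Sorted second: bejno
Differ at position 0: 'h' vs 'b' => not anagrams

0


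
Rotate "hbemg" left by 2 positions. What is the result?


Input: "hbemg", rotate left by 2
First 2 characters: "hb"
Remaining characters: "emg"
Concatenate remaining + first: "emg" + "hb" = "emghb"

emghb


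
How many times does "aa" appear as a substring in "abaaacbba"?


Searching for "aa" in "abaaacbba"
Scanning each position:
  Position 0: "ab" => no
  Position 1: "ba" => no
  Position 2: "aa" => MATCH
  Position 3: "aa" => MATCH
  Position 4: "ac" => no
  Position 5: "cb" => no
  Position 6: "bb" => no
  Position 7: "ba" => no
Total occurrences: 2

2


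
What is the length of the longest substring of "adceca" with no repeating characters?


Input: "adceca"
Sliding window (track last position of each char):
  Position 0 ('a'): window [0,0] length 1 -- new best
  Position 1 ('d'): window [0,1] length 2 -- new best
  Position 2 ('c'): window [0,2] length 3 -- new best
  Position 3 ('e'): window [0,3] length 4 -- new best
  Position 4 ('c'): repeat (last at 2), move window start to 3
  Position 4 ('c'): window [3,4] length 2
  Position 5 ('a'): window [3,5] length 3
Longest substring with no repeats: "adce" with length 4

4


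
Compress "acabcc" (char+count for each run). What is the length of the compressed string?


Input: acabcc
Runs:
  'a' x 1 => "a1"
  'c' x 1 => "c1"
  'a' x 1 => "a1"
  'b' x 1 => "b1"
  'c' x 2 => "c2"
Compressed: "a1c1a1b1c2"
Compressed length: 10

10


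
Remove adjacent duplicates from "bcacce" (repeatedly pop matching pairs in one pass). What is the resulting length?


Input: bcacce
Stack-based adjacent duplicate removal:
  Read 'b': push. Stack: b
  Read 'c': push. Stack: bc
  Read 'a': push. Stack: bca
  Read 'c': push. Stack: bcac
  Read 'c': matches stack top 'c' => pop. Stack: bca
  Read 'e': push. Stack: bcae
Final stack: "bcae" (length 4)

4


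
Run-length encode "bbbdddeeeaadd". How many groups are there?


Input: bbbdddeeeaadd
Scanning for consecutive runs:
  Group 1: 'b' x 3 (positions 0-2)
  Group 2: 'd' x 3 (positions 3-5)
  Group 3: 'e' x 3 (positions 6-8)
  Group 4: 'a' x 2 (positions 9-10)
  Group 5: 'd' x 2 (positions 11-12)
Total groups: 5

5


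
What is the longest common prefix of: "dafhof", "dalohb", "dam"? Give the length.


Words: dafhof, dalohb, dam
  Position 0: all 'd' => match
  Position 1: all 'a' => match
  Position 2: ('f', 'l', 'm') => mismatch, stop
LCP = "da" (length 2)

2


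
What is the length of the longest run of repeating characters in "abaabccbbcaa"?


Input: "abaabccbbcaa"
Scanning for longest run:
  Position 1 ('b'): new char, reset run to 1
  Position 2 ('a'): new char, reset run to 1
  Position 3 ('a'): continues run of 'a', length=2
  Position 4 ('b'): new char, reset run to 1
  Position 5 ('c'): new char, reset run to 1
  Position 6 ('c'): continues run of 'c', length=2
  Position 7 ('b'): new char, reset run to 1
  Position 8 ('b'): continues run of 'b', length=2
  Position 9 ('c'): new char, reset run to 1
  Position 10 ('a'): new char, reset run to 1
  Position 11 ('a'): continues run of 'a', length=2
Longest run: 'a' with length 2

2


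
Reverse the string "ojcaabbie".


Input: ojcaabbie
Reading characters right to left:
  Position 8: 'e'
  Position 7: 'i'
  Position 6: 'b'
  Position 5: 'b'
  Position 4: 'a'
  Position 3: 'a'
  Position 2: 'c'
  Position 1: 'j'
  Position 0: 'o'
Reversed: eibbaacjo

eibbaacjo


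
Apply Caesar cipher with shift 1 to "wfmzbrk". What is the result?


Caesar cipher: shift "wfmzbrk" by 1
  'w' (pos 22) + 1 = pos 23 = 'x'
  'f' (pos 5) + 1 = pos 6 = 'g'
  'm' (pos 12) + 1 = pos 13 = 'n'
  'z' (pos 25) + 1 = pos 0 = 'a'
  'b' (pos 1) + 1 = pos 2 = 'c'
  'r' (pos 17) + 1 = pos 18 = 's'
  'k' (pos 10) + 1 = pos 11 = 'l'
Result: xgnacsl

xgnacsl


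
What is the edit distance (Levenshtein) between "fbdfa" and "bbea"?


Computing edit distance: "fbdfa" -> "bbea"
DP table:
           b    b    e    a
      0    1    2    3    4
  f   1    1    2    3    4
  b   2    1    1    2    3
  d   3    2    2    2    3
  f   4    3    3    3    3
  a   5    4    4    4    3
Edit distance = dp[5][4] = 3

3


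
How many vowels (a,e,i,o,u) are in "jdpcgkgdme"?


Input: jdpcgkgdme
Checking each character:
  'j' at position 0: consonant
  'd' at position 1: consonant
  'p' at position 2: consonant
  'c' at position 3: consonant
  'g' at position 4: consonant
  'k' at position 5: consonant
  'g' at position 6: consonant
  'd' at position 7: consonant
  'm' at position 8: consonant
  'e' at position 9: vowel (running total: 1)
Total vowels: 1

1


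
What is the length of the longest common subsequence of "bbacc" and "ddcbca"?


LCS of "bbacc" and "ddcbca"
DP table:
           d    d    c    b    c    a
      0    0    0    0    0    0    0
  b   0    0    0    0    1    1    1
  b   0    0    0    0    1    1    1
  a   0    0    0    0    1    1    2
  c   0    0    0    1    1    2    2
  c   0    0    0    1    1    2    2
LCS length = dp[5][6] = 2

2


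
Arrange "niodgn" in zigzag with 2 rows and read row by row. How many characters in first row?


Zigzag "niodgn" into 2 rows:
Placing characters:
  'n' => row 0
  'i' => row 1
  'o' => row 0
  'd' => row 1
  'g' => row 0
  'n' => row 1
Rows:
  Row 0: "nog"
  Row 1: "idn"
First row length: 3

3


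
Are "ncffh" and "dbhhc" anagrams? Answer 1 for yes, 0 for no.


Strings: "ncffh", "dbhhc"
Sorted first:  cffhn
Sorted second: bcdhh
Differ at position 0: 'c' vs 'b' => not anagrams

0


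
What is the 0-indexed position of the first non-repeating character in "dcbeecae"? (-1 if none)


Input: dcbeecae
Character frequencies:
  'a': 1
  'b': 1
  'c': 2
  'd': 1
  'e': 3
Scanning left to right for freq == 1:
  Position 0 ('d'): unique! => answer = 0

0


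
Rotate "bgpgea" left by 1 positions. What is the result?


Input: "bgpgea", rotate left by 1
First 1 characters: "b"
Remaining characters: "gpgea"
Concatenate remaining + first: "gpgea" + "b" = "gpgeab"

gpgeab


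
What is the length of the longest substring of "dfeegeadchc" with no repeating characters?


Input: "dfeegeadchc"
Sliding window (track last position of each char):
  Position 0 ('d'): window [0,0] length 1 -- new best
  Position 1 ('f'): window [0,1] length 2 -- new best
  Position 2 ('e'): window [0,2] length 3 -- new best
  Position 3 ('e'): repeat (last at 2), move window start to 3
  Position 3 ('e'): window [3,3] length 1
  Position 4 ('g'): window [3,4] length 2
  Position 5 ('e'): repeat (last at 3), move window start to 4
  Position 5 ('e'): window [4,5] length 2
  Position 6 ('a'): window [4,6] length 3
  Position 7 ('d'): window [4,7] length 4 -- new best
  Position 8 ('c'): window [4,8] length 5 -- new best
  Position 9 ('h'): window [4,9] length 6 -- new best
  Position 10 ('c'): repeat (last at 8), move window start to 9
  Position 10 ('c'): window [9,10] length 2
Longest substring with no repeats: "geadch" with length 6

6


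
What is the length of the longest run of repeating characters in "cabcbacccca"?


Input: "cabcbacccca"
Scanning for longest run:
  Position 1 ('a'): new char, reset run to 1
  Position 2 ('b'): new char, reset run to 1
  Position 3 ('c'): new char, reset run to 1
  Position 4 ('b'): new char, reset run to 1
  Position 5 ('a'): new char, reset run to 1
  Position 6 ('c'): new char, reset run to 1
  Position 7 ('c'): continues run of 'c', length=2
  Position 8 ('c'): continues run of 'c', length=3
  Position 9 ('c'): continues run of 'c', length=4
  Position 10 ('a'): new char, reset run to 1
Longest run: 'c' with length 4

4


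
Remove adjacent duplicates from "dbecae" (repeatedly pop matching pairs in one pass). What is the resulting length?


Input: dbecae
Stack-based adjacent duplicate removal:
  Read 'd': push. Stack: d
  Read 'b': push. Stack: db
  Read 'e': push. Stack: dbe
  Read 'c': push. Stack: dbec
  Read 'a': push. Stack: dbeca
  Read 'e': push. Stack: dbecae
Final stack: "dbecae" (length 6)

6


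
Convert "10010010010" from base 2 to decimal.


Input: "10010010010" in base 2
Positional expansion:
  Digit '1' (value 1) x 2^10 = 1024
  Digit '0' (value 0) x 2^9 = 0
  Digit '0' (value 0) x 2^8 = 0
  Digit '1' (value 1) x 2^7 = 128
  Digit '0' (value 0) x 2^6 = 0
  Digit '0' (value 0) x 2^5 = 0
  Digit '1' (value 1) x 2^4 = 16
  Digit '0' (value 0) x 2^3 = 0
  Digit '0' (value 0) x 2^2 = 0
  Digit '1' (value 1) x 2^1 = 2
  Digit '0' (value 0) x 2^0 = 0
Sum = 1170

1170


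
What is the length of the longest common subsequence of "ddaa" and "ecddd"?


LCS of "ddaa" and "ecddd"
DP table:
           e    c    d    d    d
      0    0    0    0    0    0
  d   0    0    0    1    1    1
  d   0    0    0    1    2    2
  a   0    0    0    1    2    2
  a   0    0    0    1    2    2
LCS length = dp[4][5] = 2

2


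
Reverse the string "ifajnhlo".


Input: ifajnhlo
Reading characters right to left:
  Position 7: 'o'
  Position 6: 'l'
  Position 5: 'h'
  Position 4: 'n'
  Position 3: 'j'
  Position 2: 'a'
  Position 1: 'f'
  Position 0: 'i'
Reversed: olhnjafi

olhnjafi


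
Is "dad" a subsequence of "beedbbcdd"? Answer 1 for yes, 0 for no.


Check if "dad" is a subsequence of "beedbbcdd"
Greedy scan:
  Position 0 ('b'): no match needed
  Position 1 ('e'): no match needed
  Position 2 ('e'): no match needed
  Position 3 ('d'): matches sub[0] = 'd'
  Position 4 ('b'): no match needed
  Position 5 ('b'): no match needed
  Position 6 ('c'): no match needed
  Position 7 ('d'): no match needed
  Position 8 ('d'): no match needed
Only matched 1/3 characters => not a subsequence

0


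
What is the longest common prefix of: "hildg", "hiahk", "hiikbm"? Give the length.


Words: hildg, hiahk, hiikbm
  Position 0: all 'h' => match
  Position 1: all 'i' => match
  Position 2: ('l', 'a', 'i') => mismatch, stop
LCP = "hi" (length 2)

2
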